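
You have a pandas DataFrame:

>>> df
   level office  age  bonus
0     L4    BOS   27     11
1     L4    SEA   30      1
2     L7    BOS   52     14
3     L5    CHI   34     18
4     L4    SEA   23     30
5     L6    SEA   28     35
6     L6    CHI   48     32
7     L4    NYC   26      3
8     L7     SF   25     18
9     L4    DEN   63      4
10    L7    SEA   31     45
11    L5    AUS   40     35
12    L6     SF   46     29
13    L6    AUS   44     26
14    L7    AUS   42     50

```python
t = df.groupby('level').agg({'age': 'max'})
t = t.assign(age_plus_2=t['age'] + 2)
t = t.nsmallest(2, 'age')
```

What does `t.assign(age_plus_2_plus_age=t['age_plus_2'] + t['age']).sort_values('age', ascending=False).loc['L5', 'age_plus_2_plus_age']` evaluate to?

82

group by level, max of age:
       age
level     
L4      63
L5      40
L6      48
L7      52
add column age_plus_2 = t['age'] + 2:
       age  age_plus_2
level                 
L4      63          65
L5      40          42
L6      48          50
L7      52          54
take 2 rows with smallest age:
       age  age_plus_2
level                 
L5      40          42
L6      48          50
add column age_plus_2_plus_age = t['age_plus_2'] + t['age']:
       age  age_plus_2  age_plus_2_plus_age
level                                      
L5      40          42                   82
L6      48          50                   98
sort by age descending:
       age  age_plus_2  age_plus_2_plus_age
level                                      
L6      48          50                   98
L5      40          42                   82
Then the value at row 'L5', column 'age_plus_2_plus_age': 82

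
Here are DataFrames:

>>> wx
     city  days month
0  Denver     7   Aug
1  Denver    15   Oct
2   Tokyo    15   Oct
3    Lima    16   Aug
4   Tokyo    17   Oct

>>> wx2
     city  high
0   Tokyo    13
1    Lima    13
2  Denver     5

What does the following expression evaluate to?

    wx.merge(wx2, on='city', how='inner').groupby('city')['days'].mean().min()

merge on 'city' (how='inner') → 5 rows:
     city  days month  high
0  Denver     7   Aug     5
1  Denver    15   Oct     5
2   Tokyo    15   Oct    13
3    Lima    16   Aug    13
4   Tokyo    17   Oct    13
group by city, mean of days:
city
Denver    11.0
Lima      16.0
Tokyo     16.0
Name: days, dtype: float64
Finally, min of the resulting series = 11.0.

11.0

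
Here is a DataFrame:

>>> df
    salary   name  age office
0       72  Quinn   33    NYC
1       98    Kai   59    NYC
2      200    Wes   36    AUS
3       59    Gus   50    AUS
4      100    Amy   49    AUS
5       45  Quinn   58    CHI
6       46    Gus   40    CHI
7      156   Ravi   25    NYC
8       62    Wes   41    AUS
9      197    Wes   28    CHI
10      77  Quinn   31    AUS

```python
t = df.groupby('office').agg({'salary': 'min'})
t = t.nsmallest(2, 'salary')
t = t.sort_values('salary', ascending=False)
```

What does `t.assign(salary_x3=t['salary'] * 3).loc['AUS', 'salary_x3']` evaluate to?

group by office, min of salary:
        salary
office        
AUS         59
CHI         45
NYC         72
take 2 rows with smallest salary:
        salary
office        
CHI         45
AUS         59
sort by salary descending:
        salary
office        
AUS         59
CHI         45
add column salary_x3 = t['salary'] * 3:
        salary  salary_x3
office                   
AUS         59        177
CHI         45        135

177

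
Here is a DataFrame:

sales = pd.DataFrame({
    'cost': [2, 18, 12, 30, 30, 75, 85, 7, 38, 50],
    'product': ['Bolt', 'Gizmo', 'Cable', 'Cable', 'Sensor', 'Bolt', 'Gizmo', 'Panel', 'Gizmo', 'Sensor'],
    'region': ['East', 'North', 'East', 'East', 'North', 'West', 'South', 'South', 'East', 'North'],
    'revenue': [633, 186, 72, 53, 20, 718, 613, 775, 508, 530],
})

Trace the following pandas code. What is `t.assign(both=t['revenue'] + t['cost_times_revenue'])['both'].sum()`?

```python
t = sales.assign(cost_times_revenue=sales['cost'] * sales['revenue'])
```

add column cost_times_revenue = sales['cost'] * sales['revenue']:
   cost product region  revenue  cost_times_revenue
0     2    Bolt   East      633                1266
1    18   Gizmo  North      186                3348
2    12   Cable   East       72                 864
3    30   Cable   East       53                1590
4    30  Sensor  North       20                 600
5    75    Bolt   West      718               53850
6    85   Gizmo  South      613               52105
7     7   Panel  South      775                5425
8    38   Gizmo   East      508               19304
9    50  Sensor  North      530               26500
add column both = t['revenue'] + t['cost_times_revenue']:
   cost product region  revenue  cost_times_revenue   both
0     2    Bolt   East      633                1266   1899
1    18   Gizmo  North      186                3348   3534
2    12   Cable   East       72                 864    936
3    30   Cable   East       53                1590   1643
4    30  Sensor  North       20                 600    620
5    75    Bolt   West      718               53850  54568
6    85   Gizmo  South      613               52105  52718
7     7   Panel  South      775                5425   6200
8    38   Gizmo   East      508               19304  19812
9    50  Sensor  North      530               26500  27030
sum of column 'both' → 168960

168960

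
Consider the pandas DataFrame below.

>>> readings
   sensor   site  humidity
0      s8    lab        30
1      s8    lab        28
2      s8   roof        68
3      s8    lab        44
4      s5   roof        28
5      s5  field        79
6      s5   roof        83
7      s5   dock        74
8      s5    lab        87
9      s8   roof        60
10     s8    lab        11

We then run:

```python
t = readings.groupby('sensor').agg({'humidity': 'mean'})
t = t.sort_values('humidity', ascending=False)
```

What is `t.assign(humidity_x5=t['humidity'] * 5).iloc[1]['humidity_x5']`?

group by sensor, mean of humidity:
         humidity
sensor           
s5      70.200000
s8      40.166667
sort by humidity descending:
         humidity
sensor           
s5      70.200000
s8      40.166667
add column humidity_x5 = t['humidity'] * 5:
         humidity  humidity_x5
sensor                        
s5      70.200000   351.000000
s8      40.166667   200.833333
Taking the value at position 1, column 'humidity_x5' gives 200.833333333.

200.833333333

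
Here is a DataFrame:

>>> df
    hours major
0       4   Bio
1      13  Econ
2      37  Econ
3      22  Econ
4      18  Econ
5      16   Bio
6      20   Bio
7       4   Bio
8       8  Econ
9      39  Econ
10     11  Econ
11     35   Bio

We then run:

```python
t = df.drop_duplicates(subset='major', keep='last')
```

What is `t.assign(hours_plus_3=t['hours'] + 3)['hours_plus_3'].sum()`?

52

drop duplicate major (keep=last):
    hours major
10     11  Econ
11     35   Bio
add column hours_plus_3 = t['hours'] + 3:
    hours major  hours_plus_3
10     11  Econ            14
11     35   Bio            38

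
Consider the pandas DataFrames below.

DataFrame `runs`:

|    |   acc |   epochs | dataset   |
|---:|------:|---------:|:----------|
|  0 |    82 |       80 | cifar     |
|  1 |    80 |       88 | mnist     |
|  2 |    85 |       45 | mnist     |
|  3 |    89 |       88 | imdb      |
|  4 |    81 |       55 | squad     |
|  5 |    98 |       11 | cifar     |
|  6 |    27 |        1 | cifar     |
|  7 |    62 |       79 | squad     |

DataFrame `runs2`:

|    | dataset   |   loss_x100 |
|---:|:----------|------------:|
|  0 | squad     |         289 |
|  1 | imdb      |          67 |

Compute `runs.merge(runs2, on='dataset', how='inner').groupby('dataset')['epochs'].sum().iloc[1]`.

134

merge on 'dataset' (how='inner') → 3 rows:
   acc  epochs dataset  loss_x100
0   89      88    imdb         67
1   81      55   squad        289
2   62      79   squad        289
group by dataset, sum of epochs:
dataset
imdb      88
squad    134
Name: epochs, dtype: int64
Then the value at position 1: 134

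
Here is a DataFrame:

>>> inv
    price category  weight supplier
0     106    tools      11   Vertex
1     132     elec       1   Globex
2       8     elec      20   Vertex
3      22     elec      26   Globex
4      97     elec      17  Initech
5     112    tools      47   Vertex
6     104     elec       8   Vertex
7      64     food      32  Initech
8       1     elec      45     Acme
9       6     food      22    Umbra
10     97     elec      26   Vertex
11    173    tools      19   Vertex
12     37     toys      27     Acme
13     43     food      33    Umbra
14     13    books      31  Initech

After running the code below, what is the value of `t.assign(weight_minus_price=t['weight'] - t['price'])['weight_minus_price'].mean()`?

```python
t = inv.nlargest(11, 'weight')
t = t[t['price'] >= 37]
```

-57.0

take 11 rows with largest weight:
    price category  weight supplier
5     112    tools      47   Vertex
8       1     elec      45     Acme
13     43     food      33    Umbra
7      64     food      32  Initech
14     13    books      31  Initech
12     37     toys      27     Acme
3      22     elec      26   Globex
10     97     elec      26   Vertex
9       6     food      22    Umbra
2       8     elec      20   Vertex
11    173    tools      19   Vertex
filter rows where price >= 37:
    price category  weight supplier
5     112    tools      47   Vertex
13     43     food      33    Umbra
7      64     food      32  Initech
12     37     toys      27     Acme
10     97     elec      26   Vertex
11    173    tools      19   Vertex
add column weight_minus_price = t['weight'] - t['price']:
    price category  weight supplier  weight_minus_price
5     112    tools      47   Vertex                 -65
13     43     food      33    Umbra                 -10
7      64     food      32  Initech                 -32
12     37     toys      27     Acme                 -10
10     97     elec      26   Vertex                 -71
11    173    tools      19   Vertex                -154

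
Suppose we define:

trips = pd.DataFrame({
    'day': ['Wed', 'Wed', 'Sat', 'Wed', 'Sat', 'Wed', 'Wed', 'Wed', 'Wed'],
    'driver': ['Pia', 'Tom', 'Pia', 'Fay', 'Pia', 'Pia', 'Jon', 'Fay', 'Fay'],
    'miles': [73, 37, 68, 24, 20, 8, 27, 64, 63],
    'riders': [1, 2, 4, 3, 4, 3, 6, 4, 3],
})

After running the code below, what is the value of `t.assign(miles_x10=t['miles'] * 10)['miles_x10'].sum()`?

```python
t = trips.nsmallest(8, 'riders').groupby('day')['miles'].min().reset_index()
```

280

take 8 rows with smallest riders:
   day driver  miles  riders
0  Wed    Pia     73       1
1  Wed    Tom     37       2
3  Wed    Fay     24       3
5  Wed    Pia      8       3
8  Wed    Fay     63       3
2  Sat    Pia     68       4
4  Sat    Pia     20       4
7  Wed    Fay     64       4
group by day, min of miles:
day
Sat    20
Wed     8
Name: miles, dtype: int64
reset_index():
   day  miles
0  Sat     20
1  Wed      8
add column miles_x10 = t['miles'] * 10:
   day  miles  miles_x10
0  Sat     20        200
1  Wed      8         80
The sum of column 'miles_x10' is 280.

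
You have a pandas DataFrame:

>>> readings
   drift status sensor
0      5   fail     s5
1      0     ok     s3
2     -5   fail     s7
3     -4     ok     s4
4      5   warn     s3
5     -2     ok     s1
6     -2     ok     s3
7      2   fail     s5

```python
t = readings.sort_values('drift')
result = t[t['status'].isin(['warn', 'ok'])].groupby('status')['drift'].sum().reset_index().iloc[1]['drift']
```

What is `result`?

5

sort by drift:
   drift status sensor
2     -5   fail     s7
3     -4     ok     s4
5     -2     ok     s1
6     -2     ok     s3
1      0     ok     s3
7      2   fail     s5
0      5   fail     s5
4      5   warn     s3
filter rows where status in ['warn', 'ok']:
   drift status sensor
3     -4     ok     s4
5     -2     ok     s1
6     -2     ok     s3
1      0     ok     s3
4      5   warn     s3
group by status, sum of drift:
status
ok     -8
warn    5
Name: drift, dtype: int64
reset_index():
  status  drift
0     ok     -8
1   warn      5
Taking the value at position 1, column 'drift' gives 5.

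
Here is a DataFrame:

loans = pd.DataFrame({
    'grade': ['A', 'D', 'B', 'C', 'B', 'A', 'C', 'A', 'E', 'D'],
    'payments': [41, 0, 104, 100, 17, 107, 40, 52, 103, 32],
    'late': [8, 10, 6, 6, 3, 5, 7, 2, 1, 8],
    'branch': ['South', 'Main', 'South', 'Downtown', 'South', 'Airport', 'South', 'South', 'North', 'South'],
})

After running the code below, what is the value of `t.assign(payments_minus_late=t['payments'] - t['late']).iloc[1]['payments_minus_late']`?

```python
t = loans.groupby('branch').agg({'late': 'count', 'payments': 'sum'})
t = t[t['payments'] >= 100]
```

99

group by branch: count(late), sum(payments):
          late  payments
branch                  
Airport      1       107
Downtown     1       100
Main         1         0
North        1       103
South        6       286
filter rows where payments >= 100:
          late  payments
branch                  
Airport      1       107
Downtown     1       100
North        1       103
South        6       286
add column payments_minus_late = t['payments'] - t['late']:
          late  payments  payments_minus_late
branch                                       
Airport      1       107                  106
Downtown     1       100                   99
North        1       103                  102
South        6       286                  280
value at position 1, column 'payments_minus_late' → 99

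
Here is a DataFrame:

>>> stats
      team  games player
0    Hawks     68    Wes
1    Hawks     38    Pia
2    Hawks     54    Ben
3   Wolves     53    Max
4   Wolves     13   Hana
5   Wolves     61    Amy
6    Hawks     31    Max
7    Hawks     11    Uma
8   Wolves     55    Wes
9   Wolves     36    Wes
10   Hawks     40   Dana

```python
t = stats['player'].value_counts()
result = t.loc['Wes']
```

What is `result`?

3

value_counts of player:
player
Wes     3
Max     2
Pia     1
Ben     1
Hana    1
Amy     1
Uma     1
Dana    1
Name: count, dtype: int64
Finally, value at index 'Wes' = 3.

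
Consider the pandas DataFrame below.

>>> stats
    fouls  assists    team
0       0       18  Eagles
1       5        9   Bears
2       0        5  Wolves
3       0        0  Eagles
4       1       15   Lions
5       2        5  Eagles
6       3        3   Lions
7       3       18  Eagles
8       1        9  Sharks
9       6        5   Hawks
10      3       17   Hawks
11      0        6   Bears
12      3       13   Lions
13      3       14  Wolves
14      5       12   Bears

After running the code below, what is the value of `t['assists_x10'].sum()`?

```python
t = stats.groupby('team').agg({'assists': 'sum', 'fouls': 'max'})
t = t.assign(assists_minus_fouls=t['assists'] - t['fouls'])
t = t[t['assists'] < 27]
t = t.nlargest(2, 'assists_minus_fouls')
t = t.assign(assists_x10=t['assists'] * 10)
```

group by team: sum(assists), max(fouls):
        assists  fouls
team                  
Bears        27      5
Eagles       41      3
Hawks        22      6
Lions        31      3
Sharks        9      1
Wolves       19      3
add column assists_minus_fouls = t['assists'] - t['fouls']:
        assists  fouls  assists_minus_fouls
team                                       
Bears        27      5                   22
Eagles       41      3                   38
Hawks        22      6                   16
Lions        31      3                   28
Sharks        9      1                    8
Wolves       19      3                   16
filter rows where assists < 27:
        assists  fouls  assists_minus_fouls
team                                       
Hawks        22      6                   16
Sharks        9      1                    8
Wolves       19      3                   16
take 2 rows with largest assists_minus_fouls:
        assists  fouls  assists_minus_fouls
team                                       
Hawks        22      6                   16
Wolves       19      3                   16
add column assists_x10 = t['assists'] * 10:
        assists  fouls  assists_minus_fouls  assists_x10
team                                                    
Hawks        22      6                   16          220
Wolves       19      3                   16          190
Then the sum of column 'assists_x10': 410

410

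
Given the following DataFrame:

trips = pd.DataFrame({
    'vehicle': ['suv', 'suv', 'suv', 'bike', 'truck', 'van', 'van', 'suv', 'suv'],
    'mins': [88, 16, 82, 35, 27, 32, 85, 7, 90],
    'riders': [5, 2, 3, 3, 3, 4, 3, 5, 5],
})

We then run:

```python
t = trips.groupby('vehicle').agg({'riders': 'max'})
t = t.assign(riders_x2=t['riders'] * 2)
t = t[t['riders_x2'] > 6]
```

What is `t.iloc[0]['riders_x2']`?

10

group by vehicle, max of riders:
         riders
vehicle        
bike          3
suv           5
truck         3
van           4
add column riders_x2 = t['riders'] * 2:
         riders  riders_x2
vehicle                   
bike          3          6
suv           5         10
truck         3          6
van           4          8
filter rows where riders_x2 > 6:
         riders  riders_x2
vehicle                   
suv           5         10
van           4          8
Taking the value at position 0, column 'riders_x2' gives 10.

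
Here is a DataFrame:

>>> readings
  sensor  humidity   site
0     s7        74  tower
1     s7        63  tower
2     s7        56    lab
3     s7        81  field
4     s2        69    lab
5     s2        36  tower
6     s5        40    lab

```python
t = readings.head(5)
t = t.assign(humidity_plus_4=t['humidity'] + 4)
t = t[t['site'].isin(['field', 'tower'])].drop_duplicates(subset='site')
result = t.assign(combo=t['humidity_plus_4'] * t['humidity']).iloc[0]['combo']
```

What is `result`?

take first 5 rows:
  sensor  humidity   site
0     s7        74  tower
1     s7        63  tower
2     s7        56    lab
3     s7        81  field
4     s2        69    lab
add column humidity_plus_4 = t['humidity'] + 4:
  sensor  humidity   site  humidity_plus_4
0     s7        74  tower               78
1     s7        63  tower               67
2     s7        56    lab               60
3     s7        81  field               85
4     s2        69    lab               73
filter rows where site in ['field', 'tower']:
  sensor  humidity   site  humidity_plus_4
0     s7        74  tower               78
1     s7        63  tower               67
3     s7        81  field               85
drop duplicate site (keep=first):
  sensor  humidity   site  humidity_plus_4
0     s7        74  tower               78
3     s7        81  field               85
add column combo = t['humidity_plus_4'] * t['humidity']:
  sensor  humidity   site  humidity_plus_4  combo
0     s7        74  tower               78   5772
3     s7        81  field               85   6885
So iloc[0]['combo'] = 5772.

5772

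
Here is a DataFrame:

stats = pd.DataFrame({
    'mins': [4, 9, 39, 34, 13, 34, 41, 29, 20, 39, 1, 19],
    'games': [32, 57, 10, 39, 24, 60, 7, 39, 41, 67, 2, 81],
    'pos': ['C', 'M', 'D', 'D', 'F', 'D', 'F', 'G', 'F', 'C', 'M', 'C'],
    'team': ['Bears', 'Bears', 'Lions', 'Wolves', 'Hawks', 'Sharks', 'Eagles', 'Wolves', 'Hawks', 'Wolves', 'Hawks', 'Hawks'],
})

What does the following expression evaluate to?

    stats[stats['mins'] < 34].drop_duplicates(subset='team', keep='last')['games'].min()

39

filter rows where mins < 34:
    mins  games pos    team
0      4     32   C   Bears
1      9     57   M   Bears
4     13     24   F   Hawks
7     29     39   G  Wolves
8     20     41   F   Hawks
10     1      2   M   Hawks
11    19     81   C   Hawks
drop duplicate team (keep=last):
    mins  games pos    team
1      9     57   M   Bears
7     29     39   G  Wolves
11    19     81   C   Hawks
Reading off the min of column 'games', we get 39.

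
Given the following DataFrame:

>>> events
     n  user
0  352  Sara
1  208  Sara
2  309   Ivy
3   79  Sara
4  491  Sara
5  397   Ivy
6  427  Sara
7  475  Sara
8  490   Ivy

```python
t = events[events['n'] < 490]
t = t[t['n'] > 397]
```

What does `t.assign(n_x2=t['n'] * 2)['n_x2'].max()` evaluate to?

filter rows where n < 490:
     n  user
0  352  Sara
1  208  Sara
2  309   Ivy
3   79  Sara
5  397   Ivy
6  427  Sara
7  475  Sara
filter rows where n > 397:
     n  user
6  427  Sara
7  475  Sara
add column n_x2 = t['n'] * 2:
     n  user  n_x2
6  427  Sara   854
7  475  Sara   950

950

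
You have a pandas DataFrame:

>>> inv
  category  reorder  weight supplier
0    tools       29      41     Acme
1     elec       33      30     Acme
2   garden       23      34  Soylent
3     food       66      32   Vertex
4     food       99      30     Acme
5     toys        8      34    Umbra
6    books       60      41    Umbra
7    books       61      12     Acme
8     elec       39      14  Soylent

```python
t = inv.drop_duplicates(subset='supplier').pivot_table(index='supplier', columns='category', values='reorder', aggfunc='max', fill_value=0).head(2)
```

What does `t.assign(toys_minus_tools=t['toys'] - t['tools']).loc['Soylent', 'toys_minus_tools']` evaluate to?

drop duplicate supplier (keep=first):
  category  reorder  weight supplier
0    tools       29      41     Acme
2   garden       23      34  Soylent
3     food       66      32   Vertex
5     toys        8      34    Umbra
pivot: rows=supplier, cols=category, max(reorder):
category  food  garden  tools  toys
supplier                           
Acme         0       0     29     0
Soylent      0      23      0     0
Umbra        0       0      0     8
Vertex      66       0      0     0
take first 2 rows:
category  food  garden  tools  toys
supplier                           
Acme         0       0     29     0
Soylent      0      23      0     0
add column toys_minus_tools = t['toys'] - t['tools']:
category  food  garden  tools  toys  toys_minus_tools
supplier                                             
Acme         0       0     29     0               -29
Soylent      0      23      0     0                 0
Then the value at row 'Soylent', column 'toys_minus_tools': 0

0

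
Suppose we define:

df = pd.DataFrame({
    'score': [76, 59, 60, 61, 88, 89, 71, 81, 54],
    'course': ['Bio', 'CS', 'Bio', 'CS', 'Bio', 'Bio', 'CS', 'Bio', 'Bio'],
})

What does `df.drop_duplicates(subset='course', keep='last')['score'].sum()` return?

drop duplicate course (keep=last):
   score course
6     71     CS
8     54    Bio
Hence 125.

125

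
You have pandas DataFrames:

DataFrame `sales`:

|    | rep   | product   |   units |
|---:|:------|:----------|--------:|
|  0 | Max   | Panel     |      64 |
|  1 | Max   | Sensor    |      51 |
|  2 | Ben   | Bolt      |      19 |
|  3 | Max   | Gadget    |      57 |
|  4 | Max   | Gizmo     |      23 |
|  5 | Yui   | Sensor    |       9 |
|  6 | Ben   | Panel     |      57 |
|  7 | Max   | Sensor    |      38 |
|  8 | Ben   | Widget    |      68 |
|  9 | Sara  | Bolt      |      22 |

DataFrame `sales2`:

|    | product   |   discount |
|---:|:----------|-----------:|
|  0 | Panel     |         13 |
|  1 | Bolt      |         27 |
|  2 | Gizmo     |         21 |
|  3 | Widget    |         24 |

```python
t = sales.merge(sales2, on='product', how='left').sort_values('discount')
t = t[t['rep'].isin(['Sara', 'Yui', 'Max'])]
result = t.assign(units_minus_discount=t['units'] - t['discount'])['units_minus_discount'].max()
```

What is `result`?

51.0

merge on 'product' (how='left') → 10 rows:
    rep product  units  discount
0   Max   Panel     64      13.0
1   Max  Sensor     51       NaN
2   Ben    Bolt     19      27.0
3   Max  Gadget     57       NaN
4   Max   Gizmo     23      21.0
5   Yui  Sensor      9       NaN
6   Ben   Panel     57      13.0
7   Max  Sensor     38       NaN
8   Ben  Widget     68      24.0
9  Sara    Bolt     22      27.0
sort by discount:
    rep product  units  discount
0   Max   Panel     64      13.0
6   Ben   Panel     57      13.0
4   Max   Gizmo     23      21.0
8   Ben  Widget     68      24.0
2   Ben    Bolt     19      27.0
9  Sara    Bolt     22      27.0
1   Max  Sensor     51       NaN
3   Max  Gadget     57       NaN
5   Yui  Sensor      9       NaN
7   Max  Sensor     38       NaN
filter rows where rep in ['Sara', 'Yui', 'Max']:
    rep product  units  discount
0   Max   Panel     64      13.0
4   Max   Gizmo     23      21.0
9  Sara    Bolt     22      27.0
1   Max  Sensor     51       NaN
3   Max  Gadget     57       NaN
5   Yui  Sensor      9       NaN
7   Max  Sensor     38       NaN
add column units_minus_discount = t['units'] - t['discount']:
    rep product  units  discount  units_minus_discount
0   Max   Panel     64      13.0                  51.0
4   Max   Gizmo     23      21.0                   2.0
9  Sara    Bolt     22      27.0                  -5.0
1   Max  Sensor     51       NaN                   NaN
3   Max  Gadget     57       NaN                   NaN
5   Yui  Sensor      9       NaN                   NaN
7   Max  Sensor     38       NaN                   NaN
Taking the max of column 'units_minus_discount' gives 51.0.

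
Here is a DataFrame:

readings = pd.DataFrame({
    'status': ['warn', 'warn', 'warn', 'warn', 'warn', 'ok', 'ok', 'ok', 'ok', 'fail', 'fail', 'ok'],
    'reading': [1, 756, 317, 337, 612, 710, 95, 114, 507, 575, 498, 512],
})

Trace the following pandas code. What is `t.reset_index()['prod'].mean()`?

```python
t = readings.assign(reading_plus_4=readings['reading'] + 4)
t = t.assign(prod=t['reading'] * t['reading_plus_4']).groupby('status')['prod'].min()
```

86468.6666667

add column reading_plus_4 = readings['reading'] + 4:
   status  reading  reading_plus_4
0    warn        1               5
1    warn      756             760
2    warn      317             321
3    warn      337             341
4    warn      612             616
5      ok      710             714
6      ok       95              99
7      ok      114             118
8      ok      507             511
9    fail      575             579
10   fail      498             502
11     ok      512             516
add column prod = t['reading'] * t['reading_plus_4']:
   status  reading  reading_plus_4    prod
0    warn        1               5       5
1    warn      756             760  574560
2    warn      317             321  101757
3    warn      337             341  114917
4    warn      612             616  376992
5      ok      710             714  506940
6      ok       95              99    9405
7      ok      114             118   13452
8      ok      507             511  259077
9    fail      575             579  332925
10   fail      498             502  249996
11     ok      512             516  264192
group by status, min of prod:
status
fail    249996
ok        9405
warn         5
Name: prod, dtype: int64
reset_index():
  status    prod
0   fail  249996
1     ok    9405
2   warn       5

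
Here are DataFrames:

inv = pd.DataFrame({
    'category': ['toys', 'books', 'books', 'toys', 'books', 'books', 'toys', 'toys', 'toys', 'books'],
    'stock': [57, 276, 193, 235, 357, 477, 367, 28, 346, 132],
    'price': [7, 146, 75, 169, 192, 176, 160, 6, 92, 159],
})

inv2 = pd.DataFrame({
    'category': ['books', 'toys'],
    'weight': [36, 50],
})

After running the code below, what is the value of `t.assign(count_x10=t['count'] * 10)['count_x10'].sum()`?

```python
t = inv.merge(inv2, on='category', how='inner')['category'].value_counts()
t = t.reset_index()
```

merge on 'category' (how='inner') → 10 rows:
  category  stock  price  weight
0     toys     57      7      50
1    books    276    146      36
2    books    193     75      36
3     toys    235    169      50
4    books    357    192      36
5    books    477    176      36
6     toys    367    160      50
7     toys     28      6      50
8     toys    346     92      50
9    books    132    159      36
value_counts of category:
category
toys     5
books    5
Name: count, dtype: int64
reset_index():
  category  count
0     toys      5
1    books      5
add column count_x10 = t['count'] * 10:
  category  count  count_x10
0     toys      5         50
1    books      5         50
sum of column 'count_x10' → 100

100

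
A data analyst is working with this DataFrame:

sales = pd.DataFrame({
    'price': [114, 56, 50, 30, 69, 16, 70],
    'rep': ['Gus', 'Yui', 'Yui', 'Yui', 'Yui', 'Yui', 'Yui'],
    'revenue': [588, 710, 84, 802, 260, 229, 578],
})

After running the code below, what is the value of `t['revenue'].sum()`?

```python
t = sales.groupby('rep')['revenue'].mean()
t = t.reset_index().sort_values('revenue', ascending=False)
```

1031.83333333

group by rep, mean of revenue:
rep
Gus    588.000000
Yui    443.833333
Name: revenue, dtype: float64
reset_index():
   rep     revenue
0  Gus  588.000000
1  Yui  443.833333
sort by revenue descending:
   rep     revenue
0  Gus  588.000000
1  Yui  443.833333
Then the sum of column 'revenue': 1031.83333333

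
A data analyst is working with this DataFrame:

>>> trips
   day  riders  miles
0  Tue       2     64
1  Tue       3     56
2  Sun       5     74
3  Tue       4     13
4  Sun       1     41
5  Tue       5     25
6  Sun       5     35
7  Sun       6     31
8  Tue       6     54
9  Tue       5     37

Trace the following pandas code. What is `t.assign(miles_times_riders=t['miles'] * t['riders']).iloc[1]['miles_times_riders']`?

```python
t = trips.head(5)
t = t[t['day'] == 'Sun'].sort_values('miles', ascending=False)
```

take first 5 rows:
   day  riders  miles
0  Tue       2     64
1  Tue       3     56
2  Sun       5     74
3  Tue       4     13
4  Sun       1     41
filter rows where day == 'Sun':
   day  riders  miles
2  Sun       5     74
4  Sun       1     41
sort by miles descending:
   day  riders  miles
2  Sun       5     74
4  Sun       1     41
add column miles_times_riders = t['miles'] * t['riders']:
   day  riders  miles  miles_times_riders
2  Sun       5     74                 370
4  Sun       1     41                  41

41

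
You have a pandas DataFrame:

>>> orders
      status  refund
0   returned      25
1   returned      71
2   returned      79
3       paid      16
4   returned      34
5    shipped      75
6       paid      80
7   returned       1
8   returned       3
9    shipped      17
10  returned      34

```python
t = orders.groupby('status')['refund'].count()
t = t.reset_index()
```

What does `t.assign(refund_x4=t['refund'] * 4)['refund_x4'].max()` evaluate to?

28

group by status, count of refund:
status
paid        2
returned    7
shipped     2
Name: refund, dtype: int64
reset_index():
     status  refund
0      paid       2
1  returned       7
2   shipped       2
add column refund_x4 = t['refund'] * 4:
     status  refund  refund_x4
0      paid       2          8
1  returned       7         28
2   shipped       2          8
max of column 'refund_x4' → 28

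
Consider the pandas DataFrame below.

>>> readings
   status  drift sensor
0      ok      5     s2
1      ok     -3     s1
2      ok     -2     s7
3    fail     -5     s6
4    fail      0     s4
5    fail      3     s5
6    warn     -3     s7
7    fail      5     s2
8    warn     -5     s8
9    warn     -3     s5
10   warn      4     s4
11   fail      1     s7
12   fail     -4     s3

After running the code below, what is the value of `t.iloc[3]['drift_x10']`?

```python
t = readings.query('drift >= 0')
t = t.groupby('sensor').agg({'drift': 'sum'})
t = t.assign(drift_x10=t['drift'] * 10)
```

10

filter rows where drift >= 0:
   status  drift sensor
0      ok      5     s2
4    fail      0     s4
5    fail      3     s5
7    fail      5     s2
10   warn      4     s4
11   fail      1     s7
group by sensor, sum of drift:
        drift
sensor       
s2         10
s4          4
s5          3
s7          1
add column drift_x10 = t['drift'] * 10:
        drift  drift_x10
sensor                  
s2         10        100
s4          4         40
s5          3         30
s7          1         10
Hence 10.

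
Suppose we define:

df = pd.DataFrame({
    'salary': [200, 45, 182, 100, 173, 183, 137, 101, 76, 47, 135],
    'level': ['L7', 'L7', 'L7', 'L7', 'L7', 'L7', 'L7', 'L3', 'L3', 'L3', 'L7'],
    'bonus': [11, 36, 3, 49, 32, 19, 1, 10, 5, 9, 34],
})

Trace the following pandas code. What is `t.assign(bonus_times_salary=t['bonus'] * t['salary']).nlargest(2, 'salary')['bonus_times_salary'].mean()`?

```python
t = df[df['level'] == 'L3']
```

filter rows where level == 'L3':
   salary level  bonus
7     101    L3     10
8      76    L3      5
9      47    L3      9
add column bonus_times_salary = t['bonus'] * t['salary']:
   salary level  bonus  bonus_times_salary
7     101    L3     10                1010
8      76    L3      5                 380
9      47    L3      9                 423
take 2 rows with largest salary:
   salary level  bonus  bonus_times_salary
7     101    L3     10                1010
8      76    L3      5                 380
mean of column 'bonus_times_salary' → 695.0

695.0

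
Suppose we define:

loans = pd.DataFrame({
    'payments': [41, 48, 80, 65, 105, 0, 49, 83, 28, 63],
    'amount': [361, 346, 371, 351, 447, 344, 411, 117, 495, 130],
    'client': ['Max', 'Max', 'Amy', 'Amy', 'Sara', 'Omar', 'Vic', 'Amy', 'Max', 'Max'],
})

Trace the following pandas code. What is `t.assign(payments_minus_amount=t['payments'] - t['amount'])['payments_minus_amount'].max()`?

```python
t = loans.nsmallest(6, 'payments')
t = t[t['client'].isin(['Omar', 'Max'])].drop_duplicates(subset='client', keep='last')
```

take 6 rows with smallest payments:
   payments  amount client
5         0     344   Omar
8        28     495    Max
0        41     361    Max
1        48     346    Max
6        49     411    Vic
9        63     130    Max
filter rows where client in ['Omar', 'Max']:
   payments  amount client
5         0     344   Omar
8        28     495    Max
0        41     361    Max
1        48     346    Max
9        63     130    Max
drop duplicate client (keep=last):
   payments  amount client
5         0     344   Omar
9        63     130    Max
add column payments_minus_amount = t['payments'] - t['amount']:
   payments  amount client  payments_minus_amount
5         0     344   Omar                   -344
9        63     130    Max                    -67
Reading off the max of column 'payments_minus_amount', we get -67.

-67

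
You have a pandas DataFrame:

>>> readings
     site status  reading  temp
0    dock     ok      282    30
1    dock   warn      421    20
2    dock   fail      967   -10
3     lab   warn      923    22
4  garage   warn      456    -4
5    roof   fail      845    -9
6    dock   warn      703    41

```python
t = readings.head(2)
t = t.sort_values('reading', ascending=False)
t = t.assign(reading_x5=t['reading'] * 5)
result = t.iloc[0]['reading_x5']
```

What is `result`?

take first 2 rows:
   site status  reading  temp
0  dock     ok      282    30
1  dock   warn      421    20
sort by reading descending:
   site status  reading  temp
1  dock   warn      421    20
0  dock     ok      282    30
add column reading_x5 = t['reading'] * 5:
   site status  reading  temp  reading_x5
1  dock   warn      421    20        2105
0  dock     ok      282    30        1410

2105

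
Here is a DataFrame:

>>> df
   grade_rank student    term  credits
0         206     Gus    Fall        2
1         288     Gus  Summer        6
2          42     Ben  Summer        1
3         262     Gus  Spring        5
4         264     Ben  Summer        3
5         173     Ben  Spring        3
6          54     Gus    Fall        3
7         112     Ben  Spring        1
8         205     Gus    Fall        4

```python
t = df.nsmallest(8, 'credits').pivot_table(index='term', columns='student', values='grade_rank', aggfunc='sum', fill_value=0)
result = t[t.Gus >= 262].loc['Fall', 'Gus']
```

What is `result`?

465

take 8 rows with smallest credits:
   grade_rank student    term  credits
2          42     Ben  Summer        1
7         112     Ben  Spring        1
0         206     Gus    Fall        2
4         264     Ben  Summer        3
5         173     Ben  Spring        3
6          54     Gus    Fall        3
8         205     Gus    Fall        4
3         262     Gus  Spring        5
pivot: rows=term, cols=student, sum(grade_rank):
student  Ben  Gus
term             
Fall       0  465
Spring   285  262
Summer   306    0
filter rows where Gus >= 262:
student  Ben  Gus
term             
Fall       0  465
Spring   285  262
Hence 465.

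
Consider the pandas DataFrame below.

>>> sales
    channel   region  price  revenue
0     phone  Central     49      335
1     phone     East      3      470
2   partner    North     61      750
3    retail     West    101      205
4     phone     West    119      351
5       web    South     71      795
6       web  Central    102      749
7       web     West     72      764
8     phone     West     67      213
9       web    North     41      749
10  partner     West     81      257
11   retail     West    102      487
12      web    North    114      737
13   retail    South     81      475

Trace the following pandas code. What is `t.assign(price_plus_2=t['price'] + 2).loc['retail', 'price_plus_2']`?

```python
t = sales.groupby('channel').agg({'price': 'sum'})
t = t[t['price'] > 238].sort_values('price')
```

286

group by channel, sum of price:
         price
channel       
partner    142
phone      238
retail     284
web        400
filter rows where price > 238:
         price
channel       
retail     284
web        400
sort by price:
         price
channel       
retail     284
web        400
add column price_plus_2 = t['price'] + 2:
         price  price_plus_2
channel                     
retail     284           286
web        400           402
Finally, value at row 'retail', column 'price_plus_2' = 286.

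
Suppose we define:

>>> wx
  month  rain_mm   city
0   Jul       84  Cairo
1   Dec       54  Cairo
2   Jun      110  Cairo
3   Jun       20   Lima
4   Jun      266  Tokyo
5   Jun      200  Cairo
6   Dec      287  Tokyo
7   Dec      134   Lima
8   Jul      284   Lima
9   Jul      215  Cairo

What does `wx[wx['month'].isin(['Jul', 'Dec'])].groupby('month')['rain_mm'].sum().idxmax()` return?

Jul

filter rows where month in ['Jul', 'Dec']:
  month  rain_mm   city
0   Jul       84  Cairo
1   Dec       54  Cairo
6   Dec      287  Tokyo
7   Dec      134   Lima
8   Jul      284   Lima
9   Jul      215  Cairo
group by month, sum of rain_mm:
month
Dec    475
Jul    583
Name: rain_mm, dtype: int64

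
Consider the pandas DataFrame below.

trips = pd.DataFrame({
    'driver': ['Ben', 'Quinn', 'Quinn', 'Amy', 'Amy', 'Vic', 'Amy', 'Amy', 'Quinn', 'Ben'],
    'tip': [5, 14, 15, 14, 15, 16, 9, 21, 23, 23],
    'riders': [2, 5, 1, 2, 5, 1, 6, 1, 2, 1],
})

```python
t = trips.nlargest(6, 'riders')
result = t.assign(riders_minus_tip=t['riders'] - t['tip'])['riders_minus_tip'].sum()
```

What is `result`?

take 6 rows with largest riders:
  driver  tip  riders
6    Amy    9       6
1  Quinn   14       5
4    Amy   15       5
0    Ben    5       2
3    Amy   14       2
8  Quinn   23       2
add column riders_minus_tip = t['riders'] - t['tip']:
  driver  tip  riders  riders_minus_tip
6    Amy    9       6                -3
1  Quinn   14       5                -9
4    Amy   15       5               -10
0    Ben    5       2                -3
3    Amy   14       2               -12
8  Quinn   23       2               -21
Then the sum of column 'riders_minus_tip': -58

-58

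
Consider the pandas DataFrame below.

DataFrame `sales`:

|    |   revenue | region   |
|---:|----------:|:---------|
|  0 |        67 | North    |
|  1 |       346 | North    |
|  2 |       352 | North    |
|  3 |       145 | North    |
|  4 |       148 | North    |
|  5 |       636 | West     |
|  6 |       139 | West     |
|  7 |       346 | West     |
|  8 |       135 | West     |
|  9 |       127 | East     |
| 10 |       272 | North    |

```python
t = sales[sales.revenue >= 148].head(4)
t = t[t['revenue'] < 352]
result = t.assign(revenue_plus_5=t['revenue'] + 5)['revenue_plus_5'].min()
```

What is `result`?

filter rows where revenue >= 148:
    revenue region
1       346  North
2       352  North
4       148  North
5       636   West
7       346   West
10      272  North
take first 4 rows:
   revenue region
1      346  North
2      352  North
4      148  North
5      636   West
filter rows where revenue < 352:
   revenue region
1      346  North
4      148  North
add column revenue_plus_5 = t['revenue'] + 5:
   revenue region  revenue_plus_5
1      346  North             351
4      148  North             153
Hence 153.

153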